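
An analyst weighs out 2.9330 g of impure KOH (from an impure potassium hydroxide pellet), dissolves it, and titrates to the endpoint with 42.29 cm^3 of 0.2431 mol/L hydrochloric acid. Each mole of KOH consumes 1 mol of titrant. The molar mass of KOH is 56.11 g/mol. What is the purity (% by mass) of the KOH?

19.7%

n(HCl) = 0.2431 x 0.04229 = 0.01028 mol.
n(KOH) = 0.01028 / 1 = 0.01028 mol.
mass of KOH = 0.01028 x 56.11 = 0.5769 g.
% purity = 0.5769 / 2.9330 x 100 = 19.7%.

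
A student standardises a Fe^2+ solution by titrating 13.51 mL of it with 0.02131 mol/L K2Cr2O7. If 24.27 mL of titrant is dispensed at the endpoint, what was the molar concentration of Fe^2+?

n(K2Cr2O7) = 0.02131 x 0.02427 = 0.0005172 mol.
From the balanced equation, 1 mol K2Cr2O7 reacts with 6 mol Fe^2+, so n(Fe^2+) = 0.0005172 x 6/1 = 0.003103 mol.
[Fe^2+] = 0.003103 / 0.01351 L = 0.230 M.

0.230 M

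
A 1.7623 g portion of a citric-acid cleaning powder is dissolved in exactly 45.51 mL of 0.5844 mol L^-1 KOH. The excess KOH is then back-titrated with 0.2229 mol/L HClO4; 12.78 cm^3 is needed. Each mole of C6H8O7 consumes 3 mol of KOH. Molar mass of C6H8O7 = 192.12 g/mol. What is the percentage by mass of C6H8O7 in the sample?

Total n(KOH) added = 0.5844 x 0.04551 = 0.02660 mol.
n(HClO4) used = 0.2229 x 0.01278 = 0.002849 mol, which equals the excess n(KOH).
So n(KOH) consumed by the sample = 0.02660 - 0.002849 = 0.02375 mol.
n(C6H8O7) = 0.02375 / 3 = 0.007916 mol.
mass C6H8O7 = 0.007916 x 192.12 = 1.521 g, so %C6H8O7 = 1.521/1.7623 x 100 = 86.3%.

86.3%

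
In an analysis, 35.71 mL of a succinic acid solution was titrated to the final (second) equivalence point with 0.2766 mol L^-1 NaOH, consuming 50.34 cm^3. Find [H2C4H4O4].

n(NaOH) = 0.2766 x 0.05034 = 0.01392 mol.
At the final (second) equivalence point, 2 mol OH^- react per mol H2C4H4O4, so n(H2C4H4O4) = 0.01392 / 2 = 0.006962 mol.
[H2C4H4O4] = 0.006962 / 0.03571 L = 0.195 M.

0.195 M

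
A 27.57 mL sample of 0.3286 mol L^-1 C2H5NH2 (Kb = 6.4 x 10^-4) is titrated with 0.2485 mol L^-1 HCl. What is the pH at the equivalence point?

5.83

n(C2H5NH2) = 0.3286 x 0.02757 = 0.009060 mol; V(HCl) at equivalence = 0.009060/0.2485 = 0.03646 L.
At equivalence the base is fully converted to C2H5NH3+; total volume = 0.06403 L, so [C2H5NH3+] = 0.009060/0.06403 = 0.1415 M.
Ka(C2H5NH3+) = Kw/Kb = 1.0e-14 / 6.4 x 10^-4 = 1.56e-11.
[H^+] = sqrt(Ka x [C2H5NH3+]) = sqrt(1.56e-11 x 0.1415) = 1.49e-6 M.
pH = -log(1.49e-6) = 5.83.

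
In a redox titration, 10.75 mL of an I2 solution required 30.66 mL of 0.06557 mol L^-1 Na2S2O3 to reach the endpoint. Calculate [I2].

0.0935 M

n(Na2S2O3) = 0.06557 x 0.03066 = 0.002010 mol.
From the balanced equation, 2 mol Na2S2O3 reacts with 1 mol I2, so n(I2) = 0.002010 x 1/2 = 0.001005 mol.
[I2] = 0.001005 / 0.01075 L = 0.0935 M.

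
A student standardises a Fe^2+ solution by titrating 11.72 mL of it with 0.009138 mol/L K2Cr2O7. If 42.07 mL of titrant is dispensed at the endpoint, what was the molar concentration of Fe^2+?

0.197 M

n(K2Cr2O7) = 0.009138 x 0.04207 = 0.0003844 mol.
From the balanced equation, 1 mol K2Cr2O7 reacts with 6 mol Fe^2+, so n(Fe^2+) = 0.0003844 x 6/1 = 0.002307 mol.
[Fe^2+] = 0.002307 / 0.01172 L = 0.197 M.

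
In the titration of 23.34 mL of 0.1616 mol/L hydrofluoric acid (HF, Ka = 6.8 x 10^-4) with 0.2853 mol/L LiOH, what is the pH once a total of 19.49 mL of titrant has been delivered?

12.62

n(acid) = 0.1616 x 0.02334 = 0.003772 mol; n(LiOH) added = 0.2853 x 0.01949 = 0.005560 mol.
Base is in excess by 0.005560 - 0.003772 = 0.001789 mol in a total volume of 0.04283 L.
[OH^-] = 0.001789/0.04283 = 0.04176 M, so pOH = 1.38 and pH = 14.00 - 1.38 = 12.62.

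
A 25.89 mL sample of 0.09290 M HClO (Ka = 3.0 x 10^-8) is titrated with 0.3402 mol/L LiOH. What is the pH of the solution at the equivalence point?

n(HClO) = 0.09290 x 0.02589 = 0.002405 mol; V(LiOH) at equivalence = 0.002405/0.3402 = 0.007070 L.
At equivalence all the acid is converted to ClO-; total volume = 0.02589 + 0.007070 = 0.03296 L, so [ClO-] = 0.002405/0.03296 = 0.07297 M.
Kb = Kw/Ka = 1.0e-14 / 3.0 x 10^-8 = 3.33e-7.
[OH^-] = sqrt(Kb x [ClO-]) = sqrt(3.33e-7 x 0.07297) = 0.000156 M.
pOH = 3.81, so pH = 14.00 - 3.81 = 10.19.

10.19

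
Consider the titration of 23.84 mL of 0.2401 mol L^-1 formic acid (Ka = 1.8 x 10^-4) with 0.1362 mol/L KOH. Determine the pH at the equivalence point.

8.34

n(HCOOH) = 0.2401 x 0.02384 = 0.005724 mol; V(KOH) at equivalence = 0.005724/0.1362 = 0.04203 L.
At equivalence all the acid is converted to HCOO-; total volume = 0.02384 + 0.04203 = 0.06587 L, so [HCOO-] = 0.005724/0.06587 = 0.08690 M.
Kb = Kw/Ka = 1.0e-14 / 1.8 x 10^-4 = 5.56e-11.
[OH^-] = sqrt(Kb x [HCOO-]) = sqrt(5.56e-11 x 0.08690) = 2.20e-6 M.
pOH = 5.66, so pH = 14.00 - 5.66 = 8.34.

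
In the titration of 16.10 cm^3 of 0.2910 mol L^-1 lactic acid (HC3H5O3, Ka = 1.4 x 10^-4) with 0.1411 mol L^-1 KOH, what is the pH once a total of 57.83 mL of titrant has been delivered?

n(acid) = 0.2910 x 0.01610 = 0.004685 mol; n(KOH) added = 0.1411 x 0.05783 = 0.008160 mol.
Base is in excess by 0.008160 - 0.004685 = 0.003475 mol in a total volume of 0.07393 L.
[OH^-] = 0.003475/0.07393 = 0.04700 M, so pOH = 1.33 and pH = 14.00 - 1.33 = 12.67.

12.67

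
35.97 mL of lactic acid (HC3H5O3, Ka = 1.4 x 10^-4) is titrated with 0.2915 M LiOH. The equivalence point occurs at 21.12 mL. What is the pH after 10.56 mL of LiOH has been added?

3.85

10.56 mL is exactly half the equivalence volume (21.12/2), i.e. the half-equivalence point.
There, n(HA) = n(A^-), so pH = pKa = -log(1.4 x 10^-4) = 3.85.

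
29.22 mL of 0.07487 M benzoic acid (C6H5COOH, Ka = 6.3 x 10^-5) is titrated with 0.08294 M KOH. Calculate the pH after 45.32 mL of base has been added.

12.32

n(acid) = 0.07487 x 0.02922 = 0.002188 mol; n(KOH) added = 0.08294 x 0.04532 = 0.003759 mol.
Base is in excess by 0.003759 - 0.002188 = 0.001571 mol in a total volume of 0.07454 L.
[OH^-] = 0.001571/0.07454 = 0.02108 M, so pOH = 1.68 and pH = 14.00 - 1.68 = 12.32.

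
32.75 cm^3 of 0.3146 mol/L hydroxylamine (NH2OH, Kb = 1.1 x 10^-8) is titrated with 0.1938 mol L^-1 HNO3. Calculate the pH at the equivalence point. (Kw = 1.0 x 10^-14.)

3.48

n(NH2OH) = 0.3146 x 0.03275 = 0.01030 mol; V(HNO3) at equivalence = 0.01030/0.1938 = 0.05316 L.
At equivalence the base is fully converted to NH3OH+; total volume = 0.08591 L, so [NH3OH+] = 0.01030/0.08591 = 0.1199 M.
Ka(NH3OH+) = Kw/Kb = 1.0e-14 / 1.1 x 10^-8 = 9.09e-7.
[H^+] = sqrt(Ka x [NH3OH+]) = sqrt(9.09e-7 x 0.1199) = 0.000330 M.
pH = -log(0.000330) = 3.48.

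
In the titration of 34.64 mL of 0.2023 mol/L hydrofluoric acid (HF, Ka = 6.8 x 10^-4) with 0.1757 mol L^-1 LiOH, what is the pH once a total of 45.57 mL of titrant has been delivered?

12.10

n(acid) = 0.2023 x 0.03464 = 0.007008 mol; n(LiOH) added = 0.1757 x 0.04557 = 0.008007 mol.
Base is in excess by 0.008007 - 0.007008 = 0.0009990 mol in a total volume of 0.08021 L.
[OH^-] = 0.0009990/0.08021 = 0.01245 M, so pOH = 1.90 and pH = 14.00 - 1.90 = 12.10.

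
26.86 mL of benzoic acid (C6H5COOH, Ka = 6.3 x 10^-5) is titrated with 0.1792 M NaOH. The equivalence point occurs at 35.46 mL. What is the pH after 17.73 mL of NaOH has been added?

17.73 mL is exactly half the equivalence volume (35.46/2), i.e. the half-equivalence point.
There, n(HA) = n(A^-), so pH = pKa = -log(6.3 x 10^-5) = 4.20.

4.20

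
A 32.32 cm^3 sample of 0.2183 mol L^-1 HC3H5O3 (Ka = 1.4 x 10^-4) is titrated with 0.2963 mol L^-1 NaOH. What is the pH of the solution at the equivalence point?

n(HC3H5O3) = 0.2183 x 0.03232 = 0.007055 mol; V(NaOH) at equivalence = 0.007055/0.2963 = 0.02381 L.
At equivalence all the acid is converted to C3H5O3-; total volume = 0.03232 + 0.02381 = 0.05613 L, so [C3H5O3-] = 0.007055/0.05613 = 0.1257 M.
Kb = Kw/Ka = 1.0e-14 / 1.4 x 10^-4 = 7.14e-11.
[OH^-] = sqrt(Kb x [C3H5O3-]) = sqrt(7.14e-11 x 0.1257) = 3.00e-6 M.
pOH = 5.52, so pH = 14.00 - 5.52 = 8.48.

8.48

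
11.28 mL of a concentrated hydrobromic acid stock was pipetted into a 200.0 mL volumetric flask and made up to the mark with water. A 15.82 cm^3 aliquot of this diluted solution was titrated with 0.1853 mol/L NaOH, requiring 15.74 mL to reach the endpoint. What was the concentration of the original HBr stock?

n(NaOH) = 0.1853 x 0.01574 = 0.002917 mol.
n(HBr) in the aliquot = 0.002917 mol.
[diluted HBr] = 0.002917 / 0.01582 = 0.1844 M.
Dilution factor = 200.0/11.28 = 17.73, so [stock] = 0.1844 x 17.73 = 3.27 M.

3.27 M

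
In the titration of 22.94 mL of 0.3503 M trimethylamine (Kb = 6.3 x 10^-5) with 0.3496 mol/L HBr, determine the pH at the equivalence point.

5.28

n((CH3)3N) = 0.3503 x 0.02294 = 0.008036 mol; V(HBr) at equivalence = 0.008036/0.3496 = 0.02299 L.
At equivalence the base is fully converted to (CH3)3NH+; total volume = 0.04593 L, so [(CH3)3NH+] = 0.008036/0.04593 = 0.1750 M.
Ka((CH3)3NH+) = Kw/Kb = 1.0e-14 / 6.3 x 10^-5 = 1.59e-10.
[H^+] = sqrt(Ka x [(CH3)3NH+]) = sqrt(1.59e-10 x 0.1750) = 5.27e-6 M.
pH = -log(5.27e-6) = 5.28.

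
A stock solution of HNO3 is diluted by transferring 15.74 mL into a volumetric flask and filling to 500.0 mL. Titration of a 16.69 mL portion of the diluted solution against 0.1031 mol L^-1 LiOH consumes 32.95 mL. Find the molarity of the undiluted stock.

n(LiOH) = 0.1031 x 0.03295 = 0.003397 mol.
n(HNO3) in the aliquot = 0.003397 mol.
[diluted HNO3] = 0.003397 / 0.01669 = 0.2035 M.
Dilution factor = 500.0/15.74 = 31.77, so [stock] = 0.2035 x 31.77 = 6.47 M.

6.47 M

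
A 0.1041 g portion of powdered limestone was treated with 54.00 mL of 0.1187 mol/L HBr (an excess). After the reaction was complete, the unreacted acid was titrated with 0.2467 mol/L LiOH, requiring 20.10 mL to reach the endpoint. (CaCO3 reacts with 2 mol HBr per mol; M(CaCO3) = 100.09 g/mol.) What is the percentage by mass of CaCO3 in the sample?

Total n(HBr) added = 0.1187 x 0.05400 = 0.006410 mol.
n(LiOH) used = 0.2467 x 0.02010 = 0.004959 mol, which equals the excess n(HBr).
So n(HBr) consumed by the sample = 0.006410 - 0.004959 = 0.001451 mol.
n(CaCO3) = 0.001451 / 2 = 0.0007256 mol.
mass CaCO3 = 0.0007256 x 100.09 = 0.07262 g, so %CaCO3 = 0.07262/0.1041 x 100 = 69.8%.

69.8%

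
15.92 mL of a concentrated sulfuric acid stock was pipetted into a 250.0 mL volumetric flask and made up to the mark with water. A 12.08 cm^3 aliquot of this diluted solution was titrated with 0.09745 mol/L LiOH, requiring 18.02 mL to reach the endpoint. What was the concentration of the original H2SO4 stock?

1.14 M

n(LiOH) = 0.09745 x 0.01802 = 0.001756 mol.
n(H2SO4) in the aliquot = 0.001756 x 1/2 = 0.0008780 mol.
[diluted H2SO4] = 0.0008780 / 0.01208 = 0.07268 M.
Dilution factor = 250.0/15.92 = 15.70, so [stock] = 0.07268 x 15.70 = 1.14 M.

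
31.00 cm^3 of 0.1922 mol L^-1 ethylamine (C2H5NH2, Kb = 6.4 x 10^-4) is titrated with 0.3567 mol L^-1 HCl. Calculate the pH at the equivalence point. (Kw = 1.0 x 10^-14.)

5.85

n(C2H5NH2) = 0.1922 x 0.03100 = 0.005958 mol; V(HCl) at equivalence = 0.005958/0.3567 = 0.01670 L.
At equivalence the base is fully converted to C2H5NH3+; total volume = 0.04770 L, so [C2H5NH3+] = 0.005958/0.04770 = 0.1249 M.
Ka(C2H5NH3+) = Kw/Kb = 1.0e-14 / 6.4 x 10^-4 = 1.56e-11.
[H^+] = sqrt(Ka x [C2H5NH3+]) = sqrt(1.56e-11 x 0.1249) = 1.40e-6 M.
pH = -log(1.40e-6) = 5.85.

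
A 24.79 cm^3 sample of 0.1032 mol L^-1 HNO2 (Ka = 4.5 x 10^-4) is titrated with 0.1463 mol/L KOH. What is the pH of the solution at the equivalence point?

8.06

n(HNO2) = 0.1032 x 0.02479 = 0.002558 mol; V(KOH) at equivalence = 0.002558/0.1463 = 0.01749 L.
At equivalence all the acid is converted to NO2-; total volume = 0.02479 + 0.01749 = 0.04228 L, so [NO2-] = 0.002558/0.04228 = 0.06051 M.
Kb = Kw/Ka = 1.0e-14 / 4.5 x 10^-4 = 2.22e-11.
[OH^-] = sqrt(Kb x [NO2-]) = sqrt(2.22e-11 x 0.06051) = 1.16e-6 M.
pOH = 5.94, so pH = 14.00 - 5.94 = 8.06.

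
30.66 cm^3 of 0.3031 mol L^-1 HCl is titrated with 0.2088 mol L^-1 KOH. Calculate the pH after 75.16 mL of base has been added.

12.78

n(acid) = 0.3031 x 0.03066 = 0.009293 mol; n(KOH) added = 0.2088 x 0.07516 = 0.01569 mol.
Base is in excess by 0.01569 - 0.009293 = 0.006400 mol in a total volume of 0.1058 L.
[OH^-] = 0.006400/0.1058 = 0.06048 M, so pOH = 1.22 and pH = 14.00 - 1.22 = 12.78.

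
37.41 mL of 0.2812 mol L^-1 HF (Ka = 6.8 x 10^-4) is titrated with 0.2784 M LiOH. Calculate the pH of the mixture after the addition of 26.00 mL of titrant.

Initial n(HF) = 0.2812 x 0.03741 = 0.01052 mol.
n(LiOH) added = 0.2784 x 0.02600 = 0.007238 mol, converting that many moles of HF to F-.
Remaining n(HF) = 0.003281 mol; n(F-) = 0.007238 mol.
By Henderson-Hasselbalch, pH = pKa + log([A^-]/[HA]) = 3.17 + log(0.007238/0.003281) = 3.17 + (+0.34) = 3.51.

3.51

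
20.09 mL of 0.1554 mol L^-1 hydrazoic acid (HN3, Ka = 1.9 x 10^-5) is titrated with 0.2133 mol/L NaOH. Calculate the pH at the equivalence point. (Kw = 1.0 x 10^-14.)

n(HN3) = 0.1554 x 0.02009 = 0.003122 mol; V(NaOH) at equivalence = 0.003122/0.2133 = 0.01464 L.
At equivalence all the acid is converted to N3-; total volume = 0.02009 + 0.01464 = 0.03473 L, so [N3-] = 0.003122/0.03473 = 0.08990 M.
Kb = Kw/Ka = 1.0e-14 / 1.9 x 10^-5 = 5.26e-10.
[OH^-] = sqrt(Kb x [N3-]) = sqrt(5.26e-10 x 0.08990) = 6.88e-6 M.
pOH = 5.16, so pH = 14.00 - 5.16 = 8.84.

8.84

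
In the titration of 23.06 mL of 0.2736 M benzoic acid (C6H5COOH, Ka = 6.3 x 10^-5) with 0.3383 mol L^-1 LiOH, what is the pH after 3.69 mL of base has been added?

3.59

Initial n(C6H5COOH) = 0.2736 x 0.02306 = 0.006309 mol.
n(LiOH) added = 0.3383 x 0.003690 = 0.001248 mol, converting that many moles of C6H5COOH to C6H5COO-.
Remaining n(C6H5COOH) = 0.005061 mol; n(C6H5COO-) = 0.001248 mol.
By Henderson-Hasselbalch, pH = pKa + log([A^-]/[HA]) = 4.20 + log(0.001248/0.005061) = 4.20 + (-0.61) = 3.59.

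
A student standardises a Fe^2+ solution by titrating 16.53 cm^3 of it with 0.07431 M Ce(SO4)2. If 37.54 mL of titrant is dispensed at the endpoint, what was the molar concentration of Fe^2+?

n(Ce(SO4)2) = 0.07431 x 0.03754 = 0.002790 mol.
From the balanced equation, 1 mol Ce(SO4)2 reacts with 1 mol Fe^2+, so n(Fe^2+) = 0.002790 x 1/1 = 0.002790 mol.
[Fe^2+] = 0.002790 / 0.01653 L = 0.169 M.

0.169 M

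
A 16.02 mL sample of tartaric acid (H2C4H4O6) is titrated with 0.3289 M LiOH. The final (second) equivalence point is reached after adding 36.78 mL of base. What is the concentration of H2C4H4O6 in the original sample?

0.378 M

n(LiOH) = 0.3289 x 0.03678 = 0.01210 mol.
At the final (second) equivalence point, 2 mol OH^- react per mol H2C4H4O6, so n(H2C4H4O6) = 0.01210 / 2 = 0.006048 mol.
[H2C4H4O6] = 0.006048 / 0.01602 L = 0.378 M.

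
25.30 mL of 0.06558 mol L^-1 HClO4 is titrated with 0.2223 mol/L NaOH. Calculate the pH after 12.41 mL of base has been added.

12.46

n(acid) = 0.06558 x 0.02530 = 0.001659 mol; n(NaOH) added = 0.2223 x 0.01241 = 0.002759 mol.
Base is in excess by 0.002759 - 0.001659 = 0.001100 mol in a total volume of 0.03771 L.
[OH^-] = 0.001100/0.03771 = 0.02916 M, so pOH = 1.54 and pH = 14.00 - 1.54 = 12.46.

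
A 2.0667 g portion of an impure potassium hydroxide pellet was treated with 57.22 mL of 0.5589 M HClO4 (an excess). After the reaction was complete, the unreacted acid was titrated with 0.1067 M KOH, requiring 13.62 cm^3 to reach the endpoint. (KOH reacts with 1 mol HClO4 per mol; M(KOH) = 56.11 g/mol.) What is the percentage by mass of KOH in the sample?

Total n(HClO4) added = 0.5589 x 0.05722 = 0.03198 mol.
n(KOH) used = 0.1067 x 0.01362 = 0.001453 mol, which equals the excess n(HClO4).
So n(HClO4) consumed by the sample = 0.03198 - 0.001453 = 0.03053 mol.
n(KOH) = 0.03053 / 1 = 0.03053 mol.
mass KOH = 0.03053 x 56.11 = 1.713 g, so %KOH = 1.713/2.0667 x 100 = 82.9%.

82.9%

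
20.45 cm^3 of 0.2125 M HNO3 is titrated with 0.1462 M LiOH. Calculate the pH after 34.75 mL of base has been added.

n(acid) = 0.2125 x 0.02045 = 0.004346 mol; n(LiOH) added = 0.1462 x 0.03475 = 0.005080 mol.
Base is in excess by 0.005080 - 0.004346 = 0.0007348 mol in a total volume of 0.05520 L.
[OH^-] = 0.0007348/0.05520 = 0.01331 M, so pOH = 1.88 and pH = 14.00 - 1.88 = 12.12.

12.12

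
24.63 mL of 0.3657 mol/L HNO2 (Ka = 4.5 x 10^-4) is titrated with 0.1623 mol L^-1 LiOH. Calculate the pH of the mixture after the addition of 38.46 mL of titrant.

Initial n(HNO2) = 0.3657 x 0.02463 = 0.009007 mol.
n(LiOH) added = 0.1623 x 0.03846 = 0.006242 mol, converting that many moles of HNO2 to NO2-.
Remaining n(HNO2) = 0.002765 mol; n(NO2-) = 0.006242 mol.
By Henderson-Hasselbalch, pH = pKa + log([A^-]/[HA]) = 3.35 + log(0.006242/0.002765) = 3.35 + (+0.35) = 3.70.

3.70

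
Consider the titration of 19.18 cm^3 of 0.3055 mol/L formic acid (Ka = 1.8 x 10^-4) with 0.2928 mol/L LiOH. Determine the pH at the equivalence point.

8.46

n(HCOOH) = 0.3055 x 0.01918 = 0.005859 mol; V(LiOH) at equivalence = 0.005859/0.2928 = 0.02001 L.
At equivalence all the acid is converted to HCOO-; total volume = 0.01918 + 0.02001 = 0.03919 L, so [HCOO-] = 0.005859/0.03919 = 0.1495 M.
Kb = Kw/Ka = 1.0e-14 / 1.8 x 10^-4 = 5.56e-11.
[OH^-] = sqrt(Kb x [HCOO-]) = sqrt(5.56e-11 x 0.1495) = 2.88e-6 M.
pOH = 5.54, so pH = 14.00 - 5.54 = 8.46.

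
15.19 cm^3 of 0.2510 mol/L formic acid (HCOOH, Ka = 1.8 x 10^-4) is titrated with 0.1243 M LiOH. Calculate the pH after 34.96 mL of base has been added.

12.03

n(acid) = 0.2510 x 0.01519 = 0.003813 mol; n(LiOH) added = 0.1243 x 0.03496 = 0.004346 mol.
Base is in excess by 0.004346 - 0.003813 = 0.0005328 mol in a total volume of 0.05015 L.
[OH^-] = 0.0005328/0.05015 = 0.01062 M, so pOH = 1.97 and pH = 14.00 - 1.97 = 12.03.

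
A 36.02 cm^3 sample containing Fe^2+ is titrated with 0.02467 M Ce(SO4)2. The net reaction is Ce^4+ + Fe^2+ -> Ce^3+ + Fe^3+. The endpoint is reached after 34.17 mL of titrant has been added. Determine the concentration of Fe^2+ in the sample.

0.0234 M

n(Ce(SO4)2) = 0.02467 x 0.03417 = 0.0008430 mol.
From the balanced equation, 1 mol Ce(SO4)2 reacts with 1 mol Fe^2+, so n(Fe^2+) = 0.0008430 x 1/1 = 0.0008430 mol.
[Fe^2+] = 0.0008430 / 0.03602 L = 0.0234 M.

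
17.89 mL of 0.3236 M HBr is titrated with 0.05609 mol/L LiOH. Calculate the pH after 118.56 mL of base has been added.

11.80

n(acid) = 0.3236 x 0.01789 = 0.005789 mol; n(LiOH) added = 0.05609 x 0.1186 = 0.006650 mol.
Base is in excess by 0.006650 - 0.005789 = 0.0008608 mol in a total volume of 0.1364 L.
[OH^-] = 0.0008608/0.1364 = 0.006309 M, so pOH = 2.20 and pH = 14.00 - 2.20 = 11.80.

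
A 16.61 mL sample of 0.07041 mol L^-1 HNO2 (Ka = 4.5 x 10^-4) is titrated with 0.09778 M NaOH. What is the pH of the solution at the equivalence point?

7.98

n(HNO2) = 0.07041 x 0.01661 = 0.001170 mol; V(NaOH) at equivalence = 0.001170/0.09778 = 0.01196 L.
At equivalence all the acid is converted to NO2-; total volume = 0.01661 + 0.01196 = 0.02857 L, so [NO2-] = 0.001170/0.02857 = 0.04093 M.
Kb = Kw/Ka = 1.0e-14 / 4.5 x 10^-4 = 2.22e-11.
[OH^-] = sqrt(Kb x [NO2-]) = sqrt(2.22e-11 x 0.04093) = 9.54e-7 M.
pOH = 6.02, so pH = 14.00 - 6.02 = 7.98.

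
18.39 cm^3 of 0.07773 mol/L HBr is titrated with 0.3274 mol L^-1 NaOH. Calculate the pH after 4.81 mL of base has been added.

n(acid) = 0.07773 x 0.01839 = 0.001429 mol; n(NaOH) added = 0.3274 x 0.004810 = 0.001575 mol.
Base is in excess by 0.001575 - 0.001429 = 0.0001453 mol in a total volume of 0.02320 L.
[OH^-] = 0.0001453/0.02320 = 0.006265 M, so pOH = 2.20 and pH = 14.00 - 2.20 = 11.80.

11.80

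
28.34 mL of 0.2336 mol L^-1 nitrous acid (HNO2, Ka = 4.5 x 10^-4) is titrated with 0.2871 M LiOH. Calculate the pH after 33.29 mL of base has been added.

n(acid) = 0.2336 x 0.02834 = 0.006620 mol; n(LiOH) added = 0.2871 x 0.03329 = 0.009558 mol.
Base is in excess by 0.009558 - 0.006620 = 0.002937 mol in a total volume of 0.06163 L.
[OH^-] = 0.002937/0.06163 = 0.04766 M, so pOH = 1.32 and pH = 14.00 - 1.32 = 12.68.

12.68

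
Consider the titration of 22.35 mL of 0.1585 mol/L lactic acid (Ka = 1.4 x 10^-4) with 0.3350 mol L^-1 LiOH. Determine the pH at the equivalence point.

n(HC3H5O3) = 0.1585 x 0.02235 = 0.003542 mol; V(LiOH) at equivalence = 0.003542/0.3350 = 0.01057 L.
At equivalence all the acid is converted to C3H5O3-; total volume = 0.02235 + 0.01057 = 0.03292 L, so [C3H5O3-] = 0.003542/0.03292 = 0.1076 M.
Kb = Kw/Ka = 1.0e-14 / 1.4 x 10^-4 = 7.14e-11.
[OH^-] = sqrt(Kb x [C3H5O3-]) = sqrt(7.14e-11 x 0.1076) = 2.77e-6 M.
pOH = 5.56, so pH = 14.00 - 5.56 = 8.44.

8.44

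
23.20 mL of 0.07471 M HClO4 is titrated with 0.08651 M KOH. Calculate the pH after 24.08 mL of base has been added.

n(acid) = 0.07471 x 0.02320 = 0.001733 mol; n(KOH) added = 0.08651 x 0.02408 = 0.002083 mol.
Base is in excess by 0.002083 - 0.001733 = 0.0003499 mol in a total volume of 0.04728 L.
[OH^-] = 0.0003499/0.04728 = 0.007400 M, so pOH = 2.13 and pH = 14.00 - 2.13 = 11.87.

11.87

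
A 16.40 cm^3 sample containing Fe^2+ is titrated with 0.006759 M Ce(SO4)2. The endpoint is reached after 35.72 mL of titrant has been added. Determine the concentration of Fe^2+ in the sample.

n(Ce(SO4)2) = 0.006759 x 0.03572 = 0.0002414 mol.
From the balanced equation, 1 mol Ce(SO4)2 reacts with 1 mol Fe^2+, so n(Fe^2+) = 0.0002414 x 1/1 = 0.0002414 mol.
[Fe^2+] = 0.0002414 / 0.01640 L = 0.0147 M.

0.0147 M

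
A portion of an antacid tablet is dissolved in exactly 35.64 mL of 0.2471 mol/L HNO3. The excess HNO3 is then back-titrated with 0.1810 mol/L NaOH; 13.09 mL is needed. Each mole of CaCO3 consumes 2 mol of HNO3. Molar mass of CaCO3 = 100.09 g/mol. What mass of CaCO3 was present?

0.322 g

Total n(HNO3) added = 0.2471 x 0.03564 = 0.008807 mol.
n(NaOH) used = 0.1810 x 0.01309 = 0.002369 mol, which equals the excess n(HNO3).
So n(HNO3) consumed by the sample = 0.008807 - 0.002369 = 0.006437 mol.
n(CaCO3) = 0.006437 / 2 = 0.003219 mol.
mass = 0.003219 mol x 100.09 g/mol = 0.322 g.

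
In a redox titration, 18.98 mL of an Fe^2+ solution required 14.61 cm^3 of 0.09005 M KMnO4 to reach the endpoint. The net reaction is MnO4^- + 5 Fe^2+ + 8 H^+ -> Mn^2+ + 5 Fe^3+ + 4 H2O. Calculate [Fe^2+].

0.347 M

n(KMnO4) = 0.09005 x 0.01461 = 0.001316 mol.
From the balanced equation, 1 mol KMnO4 reacts with 5 mol Fe^2+, so n(Fe^2+) = 0.001316 x 5/1 = 0.006578 mol.
[Fe^2+] = 0.006578 / 0.01898 L = 0.347 M.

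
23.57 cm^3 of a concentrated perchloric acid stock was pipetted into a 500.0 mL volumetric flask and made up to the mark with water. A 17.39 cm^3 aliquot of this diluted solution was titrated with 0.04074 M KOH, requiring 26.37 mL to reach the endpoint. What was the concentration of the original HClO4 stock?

1.31 M

n(KOH) = 0.04074 x 0.02637 = 0.001074 mol.
n(HClO4) in the aliquot = 0.001074 mol.
[diluted HClO4] = 0.001074 / 0.01739 = 0.06178 M.
Dilution factor = 500.0/23.57 = 21.21, so [stock] = 0.06178 x 21.21 = 1.31 M.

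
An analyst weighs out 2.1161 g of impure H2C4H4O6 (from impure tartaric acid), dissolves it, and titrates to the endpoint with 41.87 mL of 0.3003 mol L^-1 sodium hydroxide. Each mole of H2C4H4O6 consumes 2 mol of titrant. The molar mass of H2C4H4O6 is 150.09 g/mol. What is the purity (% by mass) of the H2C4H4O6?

44.6%

n(NaOH) = 0.3003 x 0.04187 = 0.01257 mol.
n(H2C4H4O6) = 0.01257 / 2 = 0.006287 mol.
mass of H2C4H4O6 = 0.006287 x 150.09 = 0.9436 g.
% purity = 0.9436 / 2.1161 x 100 = 44.6%.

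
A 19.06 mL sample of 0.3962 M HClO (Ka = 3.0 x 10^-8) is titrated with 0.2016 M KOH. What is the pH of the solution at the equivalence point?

n(HClO) = 0.3962 x 0.01906 = 0.007552 mol; V(KOH) at equivalence = 0.007552/0.2016 = 0.03746 L.
At equivalence all the acid is converted to ClO-; total volume = 0.01906 + 0.03746 = 0.05652 L, so [ClO-] = 0.007552/0.05652 = 0.1336 M.
Kb = Kw/Ka = 1.0e-14 / 3.0 x 10^-8 = 3.33e-7.
[OH^-] = sqrt(Kb x [ClO-]) = sqrt(3.33e-7 x 0.1336) = 0.000211 M.
pOH = 3.68, so pH = 14.00 - 3.68 = 10.32.

10.32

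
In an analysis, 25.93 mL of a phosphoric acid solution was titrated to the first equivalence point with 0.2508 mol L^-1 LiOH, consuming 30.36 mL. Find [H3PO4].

0.294 M

n(LiOH) = 0.2508 x 0.03036 = 0.007614 mol.
At the first equivalence point, 1 mol OH^- react per mol H3PO4, so n(H3PO4) = 0.007614 / 1 = 0.007614 mol.
[H3PO4] = 0.007614 / 0.02593 L = 0.294 M.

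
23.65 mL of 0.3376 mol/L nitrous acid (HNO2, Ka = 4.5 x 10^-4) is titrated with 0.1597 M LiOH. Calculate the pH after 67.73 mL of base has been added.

12.49

n(acid) = 0.3376 x 0.02365 = 0.007984 mol; n(LiOH) added = 0.1597 x 0.06773 = 0.01082 mol.
Base is in excess by 0.01082 - 0.007984 = 0.002832 mol in a total volume of 0.09138 L.
[OH^-] = 0.002832/0.09138 = 0.03099 M, so pOH = 1.51 and pH = 14.00 - 1.51 = 12.49.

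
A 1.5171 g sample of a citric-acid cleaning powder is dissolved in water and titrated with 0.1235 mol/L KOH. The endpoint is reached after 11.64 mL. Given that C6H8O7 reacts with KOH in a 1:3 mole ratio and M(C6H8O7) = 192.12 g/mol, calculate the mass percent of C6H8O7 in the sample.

6.07%

n(KOH) = 0.1235 x 0.01164 = 0.001438 mol.
n(C6H8O7) = 0.001438 / 3 = 0.0004792 mol.
mass of C6H8O7 = 0.0004792 x 192.12 = 0.09206 g.
% purity = 0.09206 / 1.5171 x 100 = 6.07%.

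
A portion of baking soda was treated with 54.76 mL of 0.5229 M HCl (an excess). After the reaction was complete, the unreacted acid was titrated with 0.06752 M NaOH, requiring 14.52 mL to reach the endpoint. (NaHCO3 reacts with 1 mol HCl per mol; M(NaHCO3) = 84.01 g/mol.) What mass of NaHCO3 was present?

2.32 g

Total n(HCl) added = 0.5229 x 0.05476 = 0.02863 mol.
n(NaOH) used = 0.06752 x 0.01452 = 0.0009804 mol, which equals the excess n(HCl).
So n(HCl) consumed by the sample = 0.02863 - 0.0009804 = 0.02765 mol.
n(NaHCO3) = 0.02765 / 1 = 0.02765 mol.
mass = 0.02765 mol x 84.01 g/mol = 2.32 g.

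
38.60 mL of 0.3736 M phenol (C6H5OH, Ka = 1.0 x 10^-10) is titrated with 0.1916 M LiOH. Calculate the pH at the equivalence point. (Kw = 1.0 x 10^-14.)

n(C6H5OH) = 0.3736 x 0.03860 = 0.01442 mol; V(LiOH) at equivalence = 0.01442/0.1916 = 0.07527 L.
At equivalence all the acid is converted to C6H5O-; total volume = 0.03860 + 0.07527 = 0.1139 L, so [C6H5O-] = 0.01442/0.1139 = 0.1266 M.
Kb = Kw/Ka = 1.0e-14 / 1.0 x 10^-10 = 0.000100.
[OH^-] = sqrt(Kb x [C6H5O-]) = sqrt(0.000100 x 0.1266) = 0.00356 M.
pOH = 2.45, so pH = 14.00 - 2.45 = 11.55.

11.55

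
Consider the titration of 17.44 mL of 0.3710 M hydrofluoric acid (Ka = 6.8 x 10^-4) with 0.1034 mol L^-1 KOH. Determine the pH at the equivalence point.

n(HF) = 0.3710 x 0.01744 = 0.006470 mol; V(KOH) at equivalence = 0.006470/0.1034 = 0.06257 L.
At equivalence all the acid is converted to F-; total volume = 0.01744 + 0.06257 = 0.08001 L, so [F-] = 0.006470/0.08001 = 0.08086 M.
Kb = Kw/Ka = 1.0e-14 / 6.8 x 10^-4 = 1.47e-11.
[OH^-] = sqrt(Kb x [F-]) = sqrt(1.47e-11 x 0.08086) = 1.09e-6 M.
pOH = 5.96, so pH = 14.00 - 5.96 = 8.04.

8.04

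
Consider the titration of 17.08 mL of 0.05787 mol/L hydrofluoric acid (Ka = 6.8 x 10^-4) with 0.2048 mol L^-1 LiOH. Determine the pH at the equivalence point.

n(HF) = 0.05787 x 0.01708 = 0.0009884 mol; V(LiOH) at equivalence = 0.0009884/0.2048 = 0.004826 L.
At equivalence all the acid is converted to F-; total volume = 0.01708 + 0.004826 = 0.02191 L, so [F-] = 0.0009884/0.02191 = 0.04512 M.
Kb = Kw/Ka = 1.0e-14 / 6.8 x 10^-4 = 1.47e-11.
[OH^-] = sqrt(Kb x [F-]) = sqrt(1.47e-11 x 0.04512) = 8.15e-7 M.
pOH = 6.09, so pH = 14.00 - 6.09 = 7.91.

7.91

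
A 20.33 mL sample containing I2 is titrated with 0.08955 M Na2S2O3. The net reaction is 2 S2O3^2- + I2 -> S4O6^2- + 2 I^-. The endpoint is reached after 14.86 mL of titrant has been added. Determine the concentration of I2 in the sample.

n(Na2S2O3) = 0.08955 x 0.01486 = 0.001331 mol.
From the balanced equation, 2 mol Na2S2O3 reacts with 1 mol I2, so n(I2) = 0.001331 x 1/2 = 0.0006654 mol.
[I2] = 0.0006654 / 0.02033 L = 0.0327 M.

0.0327 M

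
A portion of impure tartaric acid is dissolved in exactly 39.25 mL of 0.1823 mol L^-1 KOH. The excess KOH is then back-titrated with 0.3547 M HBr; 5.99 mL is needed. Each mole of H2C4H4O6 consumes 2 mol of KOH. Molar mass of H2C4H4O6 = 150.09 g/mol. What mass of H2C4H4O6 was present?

0.378 g

Total n(KOH) added = 0.1823 x 0.03925 = 0.007155 mol.
n(HBr) used = 0.3547 x 0.005990 = 0.002125 mol, which equals the excess n(KOH).
So n(KOH) consumed by the sample = 0.007155 - 0.002125 = 0.005031 mol.
n(H2C4H4O6) = 0.005031 / 2 = 0.002515 mol.
mass = 0.002515 mol x 150.09 g/mol = 0.378 g.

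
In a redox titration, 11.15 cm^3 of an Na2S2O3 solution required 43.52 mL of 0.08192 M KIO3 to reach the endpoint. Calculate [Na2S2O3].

1.92 M

n(KIO3) = 0.08192 x 0.04352 = 0.003565 mol.
From the balanced equation, 1 mol KIO3 reacts with 6 mol Na2S2O3, so n(Na2S2O3) = 0.003565 x 6/1 = 0.02139 mol.
[Na2S2O3] = 0.02139 / 0.01115 L = 1.92 M.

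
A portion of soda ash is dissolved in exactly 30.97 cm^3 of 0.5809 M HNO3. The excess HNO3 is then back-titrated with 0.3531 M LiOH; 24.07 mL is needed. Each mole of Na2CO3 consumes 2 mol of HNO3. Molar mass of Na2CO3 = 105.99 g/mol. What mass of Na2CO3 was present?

Total n(HNO3) added = 0.5809 x 0.03097 = 0.01799 mol.
n(LiOH) used = 0.3531 x 0.02407 = 0.008499 mol, which equals the excess n(HNO3).
So n(HNO3) consumed by the sample = 0.01799 - 0.008499 = 0.009491 mol.
n(Na2CO3) = 0.009491 / 2 = 0.004746 mol.
mass = 0.004746 mol x 105.99 g/mol = 0.503 g.

0.503 g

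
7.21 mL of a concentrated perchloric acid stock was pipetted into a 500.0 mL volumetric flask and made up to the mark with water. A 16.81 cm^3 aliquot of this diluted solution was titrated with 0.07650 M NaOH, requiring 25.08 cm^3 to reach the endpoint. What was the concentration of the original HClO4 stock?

n(NaOH) = 0.07650 x 0.02508 = 0.001919 mol.
n(HClO4) in the aliquot = 0.001919 mol.
[diluted HClO4] = 0.001919 / 0.01681 = 0.1141 M.
Dilution factor = 500.0/7.210 = 69.35, so [stock] = 0.1141 x 69.35 = 7.92 M.

7.92 M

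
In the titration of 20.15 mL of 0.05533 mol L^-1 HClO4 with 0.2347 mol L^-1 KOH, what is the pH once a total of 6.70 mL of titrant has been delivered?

12.23

n(acid) = 0.05533 x 0.02015 = 0.001115 mol; n(KOH) added = 0.2347 x 0.006700 = 0.001572 mol.
Base is in excess by 0.001572 - 0.001115 = 0.0004576 mol in a total volume of 0.02685 L.
[OH^-] = 0.0004576/0.02685 = 0.01704 M, so pOH = 1.77 and pH = 14.00 - 1.77 = 12.23.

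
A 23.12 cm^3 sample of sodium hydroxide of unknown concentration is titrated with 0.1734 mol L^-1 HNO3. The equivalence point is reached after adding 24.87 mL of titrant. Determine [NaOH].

n(HNO3) delivered = 0.1734 x 0.02487 = 0.004312 mol.
For a 1:1 reaction, n(NaOH) = 0.004312 mol.
[NaOH] = 0.004312 mol / 0.02312 L = 0.187 M.

0.187 M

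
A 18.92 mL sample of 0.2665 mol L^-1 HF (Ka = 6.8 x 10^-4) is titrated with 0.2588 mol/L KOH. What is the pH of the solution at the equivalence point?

8.14

n(HF) = 0.2665 x 0.01892 = 0.005042 mol; V(KOH) at equivalence = 0.005042/0.2588 = 0.01948 L.
At equivalence all the acid is converted to F-; total volume = 0.01892 + 0.01948 = 0.03840 L, so [F-] = 0.005042/0.03840 = 0.1313 M.
Kb = Kw/Ka = 1.0e-14 / 6.8 x 10^-4 = 1.47e-11.
[OH^-] = sqrt(Kb x [F-]) = sqrt(1.47e-11 x 0.1313) = 1.39e-6 M.
pOH = 5.86, so pH = 14.00 - 5.86 = 8.14.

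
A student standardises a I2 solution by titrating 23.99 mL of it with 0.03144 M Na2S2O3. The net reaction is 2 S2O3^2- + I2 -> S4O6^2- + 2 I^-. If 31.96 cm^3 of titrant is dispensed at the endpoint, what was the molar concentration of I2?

0.0209 M

n(Na2S2O3) = 0.03144 x 0.03196 = 0.001005 mol.
From the balanced equation, 2 mol Na2S2O3 reacts with 1 mol I2, so n(I2) = 0.001005 x 1/2 = 0.0005024 mol.
[I2] = 0.0005024 / 0.02399 L = 0.0209 M.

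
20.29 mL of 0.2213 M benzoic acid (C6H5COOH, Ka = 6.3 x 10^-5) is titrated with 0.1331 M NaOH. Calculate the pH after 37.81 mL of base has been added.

n(acid) = 0.2213 x 0.02029 = 0.004490 mol; n(NaOH) added = 0.1331 x 0.03781 = 0.005033 mol.
Base is in excess by 0.005033 - 0.004490 = 0.0005423 mol in a total volume of 0.05810 L.
[OH^-] = 0.0005423/0.05810 = 0.009334 M, so pOH = 2.03 and pH = 14.00 - 2.03 = 11.97.

11.97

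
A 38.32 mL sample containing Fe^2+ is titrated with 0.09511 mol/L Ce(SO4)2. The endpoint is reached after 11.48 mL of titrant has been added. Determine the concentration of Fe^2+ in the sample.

n(Ce(SO4)2) = 0.09511 x 0.01148 = 0.001092 mol.
From the balanced equation, 1 mol Ce(SO4)2 reacts with 1 mol Fe^2+, so n(Fe^2+) = 0.001092 x 1/1 = 0.001092 mol.
[Fe^2+] = 0.001092 / 0.03832 L = 0.0285 M.

0.0285 M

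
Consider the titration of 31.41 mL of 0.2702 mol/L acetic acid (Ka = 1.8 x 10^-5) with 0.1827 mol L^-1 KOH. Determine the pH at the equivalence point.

8.89

n(CH3COOH) = 0.2702 x 0.03141 = 0.008487 mol; V(KOH) at equivalence = 0.008487/0.1827 = 0.04645 L.
At equivalence all the acid is converted to CH3COO-; total volume = 0.03141 + 0.04645 = 0.07786 L, so [CH3COO-] = 0.008487/0.07786 = 0.1090 M.
Kb = Kw/Ka = 1.0e-14 / 1.8 x 10^-5 = 5.56e-10.
[OH^-] = sqrt(Kb x [CH3COO-]) = sqrt(5.56e-10 x 0.1090) = 7.78e-6 M.
pOH = 5.11, so pH = 14.00 - 5.11 = 8.89.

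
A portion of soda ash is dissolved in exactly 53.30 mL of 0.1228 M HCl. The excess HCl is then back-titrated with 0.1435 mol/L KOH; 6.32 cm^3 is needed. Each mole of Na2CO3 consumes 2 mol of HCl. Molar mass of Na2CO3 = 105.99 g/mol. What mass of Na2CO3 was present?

Total n(HCl) added = 0.1228 x 0.05330 = 0.006545 mol.
n(KOH) used = 0.1435 x 0.006320 = 0.0009069 mol, which equals the excess n(HCl).
So n(HCl) consumed by the sample = 0.006545 - 0.0009069 = 0.005638 mol.
n(Na2CO3) = 0.005638 / 2 = 0.002819 mol.
mass = 0.002819 mol x 105.99 g/mol = 0.299 g.

0.299 g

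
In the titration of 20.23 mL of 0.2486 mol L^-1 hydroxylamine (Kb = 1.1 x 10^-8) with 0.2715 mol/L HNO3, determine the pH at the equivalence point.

3.46

n(NH2OH) = 0.2486 x 0.02023 = 0.005029 mol; V(HNO3) at equivalence = 0.005029/0.2715 = 0.01852 L.
At equivalence the base is fully converted to NH3OH+; total volume = 0.03875 L, so [NH3OH+] = 0.005029/0.03875 = 0.1298 M.
Ka(NH3OH+) = Kw/Kb = 1.0e-14 / 1.1 x 10^-8 = 9.09e-7.
[H^+] = sqrt(Ka x [NH3OH+]) = sqrt(9.09e-7 x 0.1298) = 0.000343 M.
pH = -log(0.000343) = 3.46.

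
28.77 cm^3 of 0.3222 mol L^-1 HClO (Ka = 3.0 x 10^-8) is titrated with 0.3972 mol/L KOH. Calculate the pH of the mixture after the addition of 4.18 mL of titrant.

6.86

Initial n(HClO) = 0.3222 x 0.02877 = 0.009270 mol.
n(KOH) added = 0.3972 x 0.004180 = 0.001660 mol, converting that many moles of HClO to ClO-.
Remaining n(HClO) = 0.007609 mol; n(ClO-) = 0.001660 mol.
By Henderson-Hasselbalch, pH = pKa + log([A^-]/[HA]) = 7.52 + log(0.001660/0.007609) = 7.52 + (-0.66) = 6.86.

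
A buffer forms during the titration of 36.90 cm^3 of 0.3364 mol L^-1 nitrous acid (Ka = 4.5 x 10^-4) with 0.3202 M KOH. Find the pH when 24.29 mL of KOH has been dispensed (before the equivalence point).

3.57

Initial n(HNO2) = 0.3364 x 0.03690 = 0.01241 mol.
n(KOH) added = 0.3202 x 0.02429 = 0.007778 mol, converting that many moles of HNO2 to NO2-.
Remaining n(HNO2) = 0.004636 mol; n(NO2-) = 0.007778 mol.
By Henderson-Hasselbalch, pH = pKa + log([A^-]/[HA]) = 3.35 + log(0.007778/0.004636) = 3.35 + (+0.22) = 3.57.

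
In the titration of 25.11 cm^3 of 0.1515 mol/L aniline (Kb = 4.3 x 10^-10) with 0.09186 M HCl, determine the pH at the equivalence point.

2.94

n(C6H5NH2) = 0.1515 x 0.02511 = 0.003804 mol; V(HCl) at equivalence = 0.003804/0.09186 = 0.04141 L.
At equivalence the base is fully converted to C6H5NH3+; total volume = 0.06652 L, so [C6H5NH3+] = 0.003804/0.06652 = 0.05719 M.
Ka(C6H5NH3+) = Kw/Kb = 1.0e-14 / 4.3 x 10^-10 = 2.33e-5.
[H^+] = sqrt(Ka x [C6H5NH3+]) = sqrt(2.33e-5 x 0.05719) = 0.00115 M.
pH = -log(0.00115) = 2.94.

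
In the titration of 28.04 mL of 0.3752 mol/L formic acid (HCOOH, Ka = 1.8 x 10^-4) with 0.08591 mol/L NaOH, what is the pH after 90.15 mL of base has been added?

4.19

Initial n(HCOOH) = 0.3752 x 0.02804 = 0.01052 mol.
n(NaOH) added = 0.08591 x 0.09015 = 0.007745 mol, converting that many moles of HCOOH to HCOO-.
Remaining n(HCOOH) = 0.002776 mol; n(HCOO-) = 0.007745 mol.
By Henderson-Hasselbalch, pH = pKa + log([A^-]/[HA]) = 3.74 + log(0.007745/0.002776) = 3.74 + (+0.45) = 4.19.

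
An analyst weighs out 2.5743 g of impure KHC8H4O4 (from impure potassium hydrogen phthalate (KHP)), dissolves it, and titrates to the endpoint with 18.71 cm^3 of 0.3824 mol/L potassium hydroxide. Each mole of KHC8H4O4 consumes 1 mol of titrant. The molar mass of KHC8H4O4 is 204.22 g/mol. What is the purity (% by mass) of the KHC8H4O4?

n(KOH) = 0.3824 x 0.01871 = 0.007155 mol.
n(KHC8H4O4) = 0.007155 / 1 = 0.007155 mol.
mass of KHC8H4O4 = 0.007155 x 204.22 = 1.461 g.
% purity = 1.461 / 2.5743 x 100 = 56.8%.

56.8%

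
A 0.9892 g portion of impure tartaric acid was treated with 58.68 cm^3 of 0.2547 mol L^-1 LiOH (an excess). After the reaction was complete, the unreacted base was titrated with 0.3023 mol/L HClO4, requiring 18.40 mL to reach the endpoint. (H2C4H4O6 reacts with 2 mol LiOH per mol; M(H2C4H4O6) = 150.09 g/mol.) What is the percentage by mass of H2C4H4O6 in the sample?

71.2%

Total n(LiOH) added = 0.2547 x 0.05868 = 0.01495 mol.
n(HClO4) used = 0.3023 x 0.01840 = 0.005562 mol, which equals the excess n(LiOH).
So n(LiOH) consumed by the sample = 0.01495 - 0.005562 = 0.009383 mol.
n(H2C4H4O6) = 0.009383 / 2 = 0.004692 mol.
mass H2C4H4O6 = 0.004692 x 150.09 = 0.7042 g, so %H2C4H4O6 = 0.7042/0.9892 x 100 = 71.2%.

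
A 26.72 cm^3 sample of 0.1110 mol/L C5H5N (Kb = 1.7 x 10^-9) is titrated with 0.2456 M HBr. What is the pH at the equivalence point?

n(C5H5N) = 0.1110 x 0.02672 = 0.002966 mol; V(HBr) at equivalence = 0.002966/0.2456 = 0.01208 L.
At equivalence the base is fully converted to C5H5NH+; total volume = 0.03880 L, so [C5H5NH+] = 0.002966/0.03880 = 0.07645 M.
Ka(C5H5NH+) = Kw/Kb = 1.0e-14 / 1.7 x 10^-9 = 5.88e-6.
[H^+] = sqrt(Ka x [C5H5NH+]) = sqrt(5.88e-6 x 0.07645) = 0.000671 M.
pH = -log(0.000671) = 3.17.

3.17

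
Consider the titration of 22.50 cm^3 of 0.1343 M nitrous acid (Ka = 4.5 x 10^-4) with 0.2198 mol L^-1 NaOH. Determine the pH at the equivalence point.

8.13

n(HNO2) = 0.1343 x 0.02250 = 0.003022 mol; V(NaOH) at equivalence = 0.003022/0.2198 = 0.01375 L.
At equivalence all the acid is converted to NO2-; total volume = 0.02250 + 0.01375 = 0.03625 L, so [NO2-] = 0.003022/0.03625 = 0.08336 M.
Kb = Kw/Ka = 1.0e-14 / 4.5 x 10^-4 = 2.22e-11.
[OH^-] = sqrt(Kb x [NO2-]) = sqrt(2.22e-11 x 0.08336) = 1.36e-6 M.
pOH = 5.87, so pH = 14.00 - 5.87 = 8.13.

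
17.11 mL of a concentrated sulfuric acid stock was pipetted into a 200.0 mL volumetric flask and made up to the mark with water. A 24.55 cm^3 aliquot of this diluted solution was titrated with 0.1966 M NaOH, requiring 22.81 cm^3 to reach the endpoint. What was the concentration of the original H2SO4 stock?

1.07 M

n(NaOH) = 0.1966 x 0.02281 = 0.004484 mol.
n(H2SO4) in the aliquot = 0.004484 x 1/2 = 0.002242 mol.
[diluted H2SO4] = 0.002242 / 0.02455 = 0.09133 M.
Dilution factor = 200.0/17.11 = 11.69, so [stock] = 0.09133 x 11.69 = 1.07 M.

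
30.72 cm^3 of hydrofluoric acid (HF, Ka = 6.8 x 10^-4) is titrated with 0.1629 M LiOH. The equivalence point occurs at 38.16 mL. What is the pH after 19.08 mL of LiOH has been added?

3.17

19.08 mL is exactly half the equivalence volume (38.16/2), i.e. the half-equivalence point.
There, n(HA) = n(A^-), so pH = pKa = -log(6.8 x 10^-4) = 3.17.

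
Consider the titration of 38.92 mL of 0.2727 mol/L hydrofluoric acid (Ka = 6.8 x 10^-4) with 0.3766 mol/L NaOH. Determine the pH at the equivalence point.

n(HF) = 0.2727 x 0.03892 = 0.01061 mol; V(NaOH) at equivalence = 0.01061/0.3766 = 0.02818 L.
At equivalence all the acid is converted to F-; total volume = 0.03892 + 0.02818 = 0.06710 L, so [F-] = 0.01061/0.06710 = 0.1582 M.
Kb = Kw/Ka = 1.0e-14 / 6.8 x 10^-4 = 1.47e-11.
[OH^-] = sqrt(Kb x [F-]) = sqrt(1.47e-11 x 0.1582) = 1.53e-6 M.
pOH = 5.82, so pH = 14.00 - 5.82 = 8.18.

8.18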